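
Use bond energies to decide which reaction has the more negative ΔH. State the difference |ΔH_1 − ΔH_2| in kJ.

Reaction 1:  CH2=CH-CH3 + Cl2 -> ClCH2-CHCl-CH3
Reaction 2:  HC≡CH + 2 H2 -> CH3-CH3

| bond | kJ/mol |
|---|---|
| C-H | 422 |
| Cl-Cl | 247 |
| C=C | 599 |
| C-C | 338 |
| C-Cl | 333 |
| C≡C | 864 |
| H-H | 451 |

Reaction 1:
  Bonds broken (reactants):
    C-C: 1 × 338 = 338
    C-H: 6 × 422 = 2532
    C=C: 1 × 599 = 599
    Cl-Cl: 1 × 247 = 247
    Σ(broken) = 3716 kJ
  Bonds formed (products):
    C-C: 2 × 338 = 676
    C-Cl: 2 × 333 = 666
    C-H: 6 × 422 = 2532
    Σ(formed) = 3874 kJ
  ΔH_1 = 3716 − 3874 = −158 kJ
Reaction 2:
  Bonds broken (reactants):
    C≡C: 1 × 864 = 864
    C-H: 2 × 422 = 844
    H-H: 2 × 451 = 902
    Σ(broken) = 2610 kJ
  Bonds formed (products):
    C-C: 1 × 338 = 338
    C-H: 6 × 422 = 2532
    Σ(formed) = 2870 kJ
  ΔH_2 = 2610 − 2870 = −260 kJ
ΔH_1 − ΔH_2 = +102 kJ, so reaction 2 has the more negative ΔH; |ΔH_1 − ΔH_2| = 102 kJ.

Reaction 2, by 102 kJ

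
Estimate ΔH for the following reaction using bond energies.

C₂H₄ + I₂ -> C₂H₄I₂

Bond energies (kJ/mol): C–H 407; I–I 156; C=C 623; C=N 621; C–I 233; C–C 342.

Bonds broken (reactants):
  C–H: 4 × 407 = 1628
  C=C: 1 × 623 = 623
  I–I: 1 × 156 = 156
  Σ(broken) = 2407 kJ
Bonds formed (products):
  C–C: 1 × 342 = 342
  C–H: 4 × 407 = 1628
  C–I: 2 × 233 = 466
  Σ(formed) = 2436 kJ
ΔH = Σ(broken) − Σ(formed) = 2407 − 2436 = −29 kJ

ΔH ≈ −29 kJ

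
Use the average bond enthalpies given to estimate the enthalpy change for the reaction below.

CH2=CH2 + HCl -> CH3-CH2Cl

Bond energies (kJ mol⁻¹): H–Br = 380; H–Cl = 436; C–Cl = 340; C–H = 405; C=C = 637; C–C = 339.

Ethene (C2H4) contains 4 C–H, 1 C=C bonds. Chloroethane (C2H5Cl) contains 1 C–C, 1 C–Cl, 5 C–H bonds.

ΔH ≈ −11 kJ

Bonds broken (reactants):
  C–H: 4 × 405 = 1620
  C=C: 1 × 637 = 637
  H–Cl: 1 × 436 = 436
  Σ(broken) = 2693 kJ
Bonds formed (products):
  C–C: 1 × 339 = 339
  C–Cl: 1 × 340 = 340
  C–H: 5 × 405 = 2025
  Σ(formed) = 2704 kJ
ΔH = Σ(broken) − Σ(formed) = 2693 − 2704 = −11 kJ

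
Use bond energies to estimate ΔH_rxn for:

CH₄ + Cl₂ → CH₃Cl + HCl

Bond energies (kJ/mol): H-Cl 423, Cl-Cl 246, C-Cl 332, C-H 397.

Bonds broken (reactants):
  C-H: 4 × 397 = 1588
  Cl-Cl: 1 × 246 = 246
  Σ(broken) = 1834 kJ
Bonds formed (products):
  C-Cl: 1 × 332 = 332
  C-H: 3 × 397 = 1191
  H-Cl: 1 × 423 = 423
  Σ(formed) = 1946 kJ
ΔH = Σ(broken) − Σ(formed) = 1834 − 1946 = −112 kJ

ΔH ≈ −112 kJ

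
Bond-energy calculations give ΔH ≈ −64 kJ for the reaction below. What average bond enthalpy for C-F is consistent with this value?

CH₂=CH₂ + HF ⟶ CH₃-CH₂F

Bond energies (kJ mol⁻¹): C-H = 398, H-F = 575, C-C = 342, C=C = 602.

Let D be the C-F bond energy.
Σ(broken) = 4×398 + 1×602 + 1×575 = 2769
Σ(formed) = 1×342 + 1×D + 5×398 = 2332 + D
ΔH = Σ(broken) − Σ(formed) = (2769) − (2332 + D) = +437 − D
Setting this equal to −64 kJ gives D = 501 kJ/mol.

D(C-F) ≈ 501 kJ/mol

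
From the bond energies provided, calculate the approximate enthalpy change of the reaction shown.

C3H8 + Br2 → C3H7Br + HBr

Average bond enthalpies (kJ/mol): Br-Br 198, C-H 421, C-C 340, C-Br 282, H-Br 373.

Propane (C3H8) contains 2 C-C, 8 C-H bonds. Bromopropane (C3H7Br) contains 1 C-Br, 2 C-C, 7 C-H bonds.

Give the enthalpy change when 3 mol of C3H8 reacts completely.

ΔH = −108 kJ

Bonds broken (reactants):
  Br-Br: 1 × 198 = 198
  C-C: 2 × 340 = 680
  C-H: 8 × 421 = 3368
  Σ(broken) = 4246 kJ
Bonds formed (products):
  C-Br: 1 × 282 = 282
  C-C: 2 × 340 = 680
  C-H: 7 × 421 = 2947
  H-Br: 1 × 373 = 373
  Σ(formed) = 4282 kJ
ΔH = Σ(broken) − Σ(formed) = 4246 − 4282 = −36 kJ
For 3× the reaction as written: 3 × (−36) = −108 kJ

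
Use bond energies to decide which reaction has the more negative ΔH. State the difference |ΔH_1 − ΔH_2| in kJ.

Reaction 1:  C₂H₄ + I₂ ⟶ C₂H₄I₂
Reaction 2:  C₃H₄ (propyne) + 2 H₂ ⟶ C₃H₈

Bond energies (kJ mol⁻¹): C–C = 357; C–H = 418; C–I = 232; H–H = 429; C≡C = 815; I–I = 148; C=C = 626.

Reaction 2, by 309 kJ

Reaction 1:
  Bonds broken (reactants):
    C–H: 4 × 418 = 1672
    C=C: 1 × 626 = 626
    I–I: 1 × 148 = 148
    Σ(broken) = 2446 kJ
  Bonds formed (products):
    C–C: 1 × 357 = 357
    C–H: 4 × 418 = 1672
    C–I: 2 × 232 = 464
    Σ(formed) = 2493 kJ
  ΔH_1 = 2446 − 2493 = −47 kJ
Reaction 2:
  Bonds broken (reactants):
    C≡C: 1 × 815 = 815
    C–C: 1 × 357 = 357
    C–H: 4 × 418 = 1672
    H–H: 2 × 429 = 858
    Σ(broken) = 3702 kJ
  Bonds formed (products):
    C–C: 2 × 357 = 714
    C–H: 8 × 418 = 3344
    Σ(formed) = 4058 kJ
  ΔH_2 = 3702 − 4058 = −356 kJ
ΔH_1 − ΔH_2 = +309 kJ, so reaction 2 has the more negative ΔH; |ΔH_1 − ΔH_2| = 309 kJ.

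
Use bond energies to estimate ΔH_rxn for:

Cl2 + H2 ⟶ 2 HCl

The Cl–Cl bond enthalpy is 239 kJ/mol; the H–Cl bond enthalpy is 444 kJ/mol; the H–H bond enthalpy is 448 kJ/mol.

ΔH ≈ −201 kJ

Bonds broken (reactants):
  Cl–Cl: 1 × 239 = 239
  H–H: 1 × 448 = 448
  Σ(broken) = 687 kJ
Bonds formed (products):
  H–Cl: 2 × 444 = 888
  Σ(formed) = 888 kJ
ΔH = Σ(broken) − Σ(formed) = 687 − 888 = −201 kJ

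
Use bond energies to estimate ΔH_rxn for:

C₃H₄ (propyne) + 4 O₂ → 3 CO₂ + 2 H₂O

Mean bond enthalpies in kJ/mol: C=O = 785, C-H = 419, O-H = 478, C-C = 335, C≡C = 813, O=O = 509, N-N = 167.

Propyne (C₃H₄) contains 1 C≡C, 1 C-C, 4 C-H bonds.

Bonds broken (reactants):
  C≡C: 1 × 813 = 813
  C-C: 1 × 335 = 335
  C-H: 4 × 419 = 1676
  O=O: 4 × 509 = 2036
  Σ(broken) = 4860 kJ
Bonds formed (products):
  C=O: 6 × 785 = 4710
  O-H: 4 × 478 = 1912
  Σ(formed) = 6622 kJ
ΔH = Σ(broken) − Σ(formed) = 4860 − 6622 = −1762 kJ

ΔH ≈ −1762 kJ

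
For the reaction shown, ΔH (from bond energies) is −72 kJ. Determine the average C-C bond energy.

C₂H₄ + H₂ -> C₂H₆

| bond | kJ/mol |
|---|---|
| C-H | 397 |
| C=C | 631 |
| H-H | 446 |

D(C-C) ≈ 355 kJ/mol

Let D be the C-C bond energy.
Σ(broken) = 4×397 + 1×631 + 1×446 = 2665
Σ(formed) = 1×D + 6×397 = 2382 + D
ΔH = Σ(broken) − Σ(formed) = (2665) − (2382 + D) = +283 − D
Setting this equal to −72 kJ gives D = 355 kJ/mol.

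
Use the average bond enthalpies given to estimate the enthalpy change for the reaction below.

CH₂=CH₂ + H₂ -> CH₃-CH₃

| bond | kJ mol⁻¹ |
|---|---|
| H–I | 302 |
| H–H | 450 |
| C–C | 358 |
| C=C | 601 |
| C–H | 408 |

Bonds broken (reactants):
  C–H: 4 × 408 = 1632
  C=C: 1 × 601 = 601
  H–H: 1 × 450 = 450
  Σ(broken) = 2683 kJ
Bonds formed (products):
  C–C: 1 × 358 = 358
  C–H: 6 × 408 = 2448
  Σ(formed) = 2806 kJ
ΔH = Σ(broken) − Σ(formed) = 2683 − 2806 = −123 kJ

ΔH ≈ −123 kJ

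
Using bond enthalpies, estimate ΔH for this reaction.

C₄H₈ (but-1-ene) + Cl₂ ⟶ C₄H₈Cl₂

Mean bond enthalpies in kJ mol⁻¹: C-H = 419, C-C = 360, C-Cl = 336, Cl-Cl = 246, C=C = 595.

ΔH ≈ −191 kJ

Bonds broken (reactants):
  C-C: 2 × 360 = 720
  C-H: 8 × 419 = 3352
  C=C: 1 × 595 = 595
  Cl-Cl: 1 × 246 = 246
  Σ(broken) = 4913 kJ
Bonds formed (products):
  C-C: 3 × 360 = 1080
  C-Cl: 2 × 336 = 672
  C-H: 8 × 419 = 3352
  Σ(formed) = 5104 kJ
ΔH = Σ(broken) − Σ(formed) = 4913 − 5104 = −191 kJ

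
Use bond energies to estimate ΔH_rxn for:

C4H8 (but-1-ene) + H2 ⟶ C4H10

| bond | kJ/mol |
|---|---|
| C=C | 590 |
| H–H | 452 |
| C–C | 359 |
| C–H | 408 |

ΔH ≈ −133 kJ

Bonds broken (reactants):
  C–C: 2 × 359 = 718
  C–H: 8 × 408 = 3264
  C=C: 1 × 590 = 590
  H–H: 1 × 452 = 452
  Σ(broken) = 5024 kJ
Bonds formed (products):
  C–C: 3 × 359 = 1077
  C–H: 10 × 408 = 4080
  Σ(formed) = 5157 kJ
ΔH = Σ(broken) − Σ(formed) = 5024 − 5157 = −133 kJ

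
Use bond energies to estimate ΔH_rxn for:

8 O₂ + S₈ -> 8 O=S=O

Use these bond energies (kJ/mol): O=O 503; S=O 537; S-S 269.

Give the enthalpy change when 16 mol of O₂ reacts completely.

Bonds broken (reactants):
  O=O: 8 × 503 = 4024
  S-S: 8 × 269 = 2152
  Σ(broken) = 6176 kJ
Bonds formed (products):
  S=O: 16 × 537 = 8592
  Σ(formed) = 8592 kJ
ΔH = Σ(broken) − Σ(formed) = 6176 − 8592 = −2416 kJ
For 2× the reaction as written: 2 × (−2416) = −4832 kJ

ΔH = −4832 kJ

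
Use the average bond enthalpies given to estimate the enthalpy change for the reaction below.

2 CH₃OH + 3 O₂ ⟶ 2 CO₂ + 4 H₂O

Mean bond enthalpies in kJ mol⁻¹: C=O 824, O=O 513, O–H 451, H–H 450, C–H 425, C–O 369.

ΔH ≈ −1175 kJ

Bonds broken (reactants):
  C–H: 6 × 425 = 2550
  C–O: 2 × 369 = 738
  O–H: 2 × 451 = 902
  O=O: 3 × 513 = 1539
  Σ(broken) = 5729 kJ
Bonds formed (products):
  C=O: 4 × 824 = 3296
  O–H: 8 × 451 = 3608
  Σ(formed) = 6904 kJ
ΔH = Σ(broken) − Σ(formed) = 5729 − 6904 = −1175 kJ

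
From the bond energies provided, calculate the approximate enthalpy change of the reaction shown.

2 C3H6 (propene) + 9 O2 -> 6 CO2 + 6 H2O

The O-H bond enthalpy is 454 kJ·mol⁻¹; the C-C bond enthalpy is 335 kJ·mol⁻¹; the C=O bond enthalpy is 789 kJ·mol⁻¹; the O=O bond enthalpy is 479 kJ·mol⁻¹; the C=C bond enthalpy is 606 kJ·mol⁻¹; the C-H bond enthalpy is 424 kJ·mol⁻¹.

ΔH ≈ −3635 kJ

Bonds broken (reactants):
  C-C: 2 × 335 = 670
  C-H: 12 × 424 = 5088
  C=C: 2 × 606 = 1212
  O=O: 9 × 479 = 4311
  Σ(broken) = 11281 kJ
Bonds formed (products):
  C=O: 12 × 789 = 9468
  O-H: 12 × 454 = 5448
  Σ(formed) = 14916 kJ
ΔH = Σ(broken) − Σ(formed) = 11281 − 14916 = −3635 kJ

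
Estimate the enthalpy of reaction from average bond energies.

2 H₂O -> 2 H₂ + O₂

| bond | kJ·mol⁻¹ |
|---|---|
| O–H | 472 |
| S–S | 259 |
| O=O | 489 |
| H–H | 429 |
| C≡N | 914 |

ΔH ≈ +541 kJ

Bonds broken (reactants):
  O–H: 4 × 472 = 1888
  Σ(broken) = 1888 kJ
Bonds formed (products):
  H–H: 2 × 429 = 858
  O=O: 1 × 489 = 489
  Σ(formed) = 1347 kJ
ΔH = Σ(broken) − Σ(formed) = 1888 − 1347 = +541 kJ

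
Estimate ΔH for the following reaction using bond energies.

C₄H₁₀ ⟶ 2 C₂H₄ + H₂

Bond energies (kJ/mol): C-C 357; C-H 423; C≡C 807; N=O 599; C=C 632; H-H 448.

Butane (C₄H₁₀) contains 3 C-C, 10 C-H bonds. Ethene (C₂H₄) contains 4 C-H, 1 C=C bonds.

ΔH ≈ +205 kJ

Bonds broken (reactants):
  C-C: 3 × 357 = 1071
  C-H: 10 × 423 = 4230
  Σ(broken) = 5301 kJ
Bonds formed (products):
  C-H: 8 × 423 = 3384
  C=C: 2 × 632 = 1264
  H-H: 1 × 448 = 448
  Σ(formed) = 5096 kJ
ΔH = Σ(broken) − Σ(formed) = 5301 − 5096 = +205 kJ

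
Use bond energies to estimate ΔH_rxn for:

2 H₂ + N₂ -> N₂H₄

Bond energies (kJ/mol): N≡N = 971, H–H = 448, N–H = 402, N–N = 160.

ΔH ≈ +99 kJ

Bonds broken (reactants):
  H–H: 2 × 448 = 896
  N≡N: 1 × 971 = 971
  Σ(broken) = 1867 kJ
Bonds formed (products):
  N–H: 4 × 402 = 1608
  N–N: 1 × 160 = 160
  Σ(formed) = 1768 kJ
ΔH = Σ(broken) − Σ(formed) = 1867 − 1768 = +99 kJ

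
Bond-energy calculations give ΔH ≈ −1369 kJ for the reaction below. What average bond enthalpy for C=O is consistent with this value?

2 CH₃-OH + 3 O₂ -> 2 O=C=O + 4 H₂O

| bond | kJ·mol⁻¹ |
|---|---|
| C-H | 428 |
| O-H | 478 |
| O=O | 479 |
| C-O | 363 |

Let D be the C=O bond energy.
Σ(broken) = 6×428 + 2×363 + 2×478 + 3×479 = 5687
Σ(formed) = 4×D + 8×478 = 3824 + 4D
ΔH = Σ(broken) − Σ(formed) = (5687) − (3824 + 4D) = +1863 − 4D
Setting this equal to −1369 kJ gives 4D = 3232, so D = 808 kJ/mol.

D(C=O) ≈ 808 kJ/mol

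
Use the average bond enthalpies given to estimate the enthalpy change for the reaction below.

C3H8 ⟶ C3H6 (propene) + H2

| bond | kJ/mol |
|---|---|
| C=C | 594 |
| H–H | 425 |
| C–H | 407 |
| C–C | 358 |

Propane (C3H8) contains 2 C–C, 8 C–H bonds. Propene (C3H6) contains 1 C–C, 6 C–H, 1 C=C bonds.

Bonds broken (reactants):
  C–C: 2 × 358 = 716
  C–H: 8 × 407 = 3256
  Σ(broken) = 3972 kJ
Bonds formed (products):
  C–C: 1 × 358 = 358
  C–H: 6 × 407 = 2442
  C=C: 1 × 594 = 594
  H–H: 1 × 425 = 425
  Σ(formed) = 3819 kJ
ΔH = Σ(broken) − Σ(formed) = 3972 − 3819 = +153 kJ

ΔH ≈ +153 kJ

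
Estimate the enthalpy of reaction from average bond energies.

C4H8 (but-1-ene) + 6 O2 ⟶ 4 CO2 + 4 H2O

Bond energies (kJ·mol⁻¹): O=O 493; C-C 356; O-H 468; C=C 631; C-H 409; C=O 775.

ΔH ≈ −2371 kJ

Bonds broken (reactants):
  C-C: 2 × 356 = 712
  C-H: 8 × 409 = 3272
  C=C: 1 × 631 = 631
  O=O: 6 × 493 = 2958
  Σ(broken) = 7573 kJ
Bonds formed (products):
  C=O: 8 × 775 = 6200
  O-H: 8 × 468 = 3744
  Σ(formed) = 9944 kJ
ΔH = Σ(broken) − Σ(formed) = 7573 − 9944 = −2371 kJ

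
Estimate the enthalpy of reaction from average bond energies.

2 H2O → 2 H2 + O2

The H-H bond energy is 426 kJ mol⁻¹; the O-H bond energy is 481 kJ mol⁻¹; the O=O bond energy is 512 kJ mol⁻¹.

ΔH ≈ +560 kJ

Bonds broken (reactants):
  O-H: 4 × 481 = 1924
  Σ(broken) = 1924 kJ
Bonds formed (products):
  H-H: 2 × 426 = 852
  O=O: 1 × 512 = 512
  Σ(formed) = 1364 kJ
ΔH = Σ(broken) − Σ(formed) = 1924 − 1364 = +560 kJ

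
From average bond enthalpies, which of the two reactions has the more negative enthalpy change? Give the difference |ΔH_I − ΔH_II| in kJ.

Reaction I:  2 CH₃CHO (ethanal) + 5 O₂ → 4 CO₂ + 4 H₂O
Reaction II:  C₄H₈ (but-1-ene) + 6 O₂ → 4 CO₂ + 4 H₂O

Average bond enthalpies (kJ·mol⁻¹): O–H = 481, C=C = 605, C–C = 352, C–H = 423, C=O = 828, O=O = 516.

Reaction I:
  Bonds broken (reactants):
    C–C: 2 × 352 = 704
    C–H: 8 × 423 = 3384
    C=O: 2 × 828 = 1656
    O=O: 5 × 516 = 2580
    Σ(broken) = 8324 kJ
  Bonds formed (products):
    C=O: 8 × 828 = 6624
    O–H: 8 × 481 = 3848
    Σ(formed) = 10472 kJ
  ΔH_I = 8324 − 10472 = −2148 kJ
Reaction II:
  Bonds broken (reactants):
    C–C: 2 × 352 = 704
    C–H: 8 × 423 = 3384
    C=C: 1 × 605 = 605
    O=O: 6 × 516 = 3096
    Σ(broken) = 7789 kJ
  Bonds formed (products):
    C=O: 8 × 828 = 6624
    O–H: 8 × 481 = 3848
    Σ(formed) = 10472 kJ
  ΔH_II = 7789 − 10472 = −2683 kJ
ΔH_I − ΔH_II = +535 kJ, so reaction II has the more negative ΔH; |ΔH_I − ΔH_II| = 535 kJ.

Reaction II, by 535 kJ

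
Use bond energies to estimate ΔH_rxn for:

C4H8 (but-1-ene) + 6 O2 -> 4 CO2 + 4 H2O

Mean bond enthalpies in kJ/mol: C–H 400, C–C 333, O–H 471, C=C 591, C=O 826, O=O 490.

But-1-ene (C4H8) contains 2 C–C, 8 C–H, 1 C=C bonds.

Bonds broken (reactants):
  C–C: 2 × 333 = 666
  C–H: 8 × 400 = 3200
  C=C: 1 × 591 = 591
  O=O: 6 × 490 = 2940
  Σ(broken) = 7397 kJ
Bonds formed (products):
  C=O: 8 × 826 = 6608
  O–H: 8 × 471 = 3768
  Σ(formed) = 10376 kJ
ΔH = Σ(broken) − Σ(formed) = 7397 − 10376 = −2979 kJ

ΔH ≈ −2979 kJ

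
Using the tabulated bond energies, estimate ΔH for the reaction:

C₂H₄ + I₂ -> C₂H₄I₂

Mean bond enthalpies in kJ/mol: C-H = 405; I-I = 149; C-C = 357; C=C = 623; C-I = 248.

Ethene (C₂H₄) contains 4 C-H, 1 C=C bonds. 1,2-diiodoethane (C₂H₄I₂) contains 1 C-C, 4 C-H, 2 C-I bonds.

ΔH ≈ −81 kJ

Bonds broken (reactants):
  C-H: 4 × 405 = 1620
  C=C: 1 × 623 = 623
  I-I: 1 × 149 = 149
  Σ(broken) = 2392 kJ
Bonds formed (products):
  C-C: 1 × 357 = 357
  C-H: 4 × 405 = 1620
  C-I: 2 × 248 = 496
  Σ(formed) = 2473 kJ
ΔH = Σ(broken) − Σ(formed) = 2392 − 2473 = −81 kJ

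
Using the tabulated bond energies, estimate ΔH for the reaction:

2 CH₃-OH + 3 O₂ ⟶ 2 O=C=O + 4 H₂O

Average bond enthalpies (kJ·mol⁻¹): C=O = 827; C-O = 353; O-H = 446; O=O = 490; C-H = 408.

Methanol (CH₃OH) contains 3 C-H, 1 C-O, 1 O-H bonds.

ΔH ≈ −1360 kJ

Bonds broken (reactants):
  C-H: 6 × 408 = 2448
  C-O: 2 × 353 = 706
  O-H: 2 × 446 = 892
  O=O: 3 × 490 = 1470
  Σ(broken) = 5516 kJ
Bonds formed (products):
  C=O: 4 × 827 = 3308
  O-H: 8 × 446 = 3568
  Σ(formed) = 6876 kJ
ΔH = Σ(broken) − Σ(formed) = 5516 − 6876 = −1360 kJ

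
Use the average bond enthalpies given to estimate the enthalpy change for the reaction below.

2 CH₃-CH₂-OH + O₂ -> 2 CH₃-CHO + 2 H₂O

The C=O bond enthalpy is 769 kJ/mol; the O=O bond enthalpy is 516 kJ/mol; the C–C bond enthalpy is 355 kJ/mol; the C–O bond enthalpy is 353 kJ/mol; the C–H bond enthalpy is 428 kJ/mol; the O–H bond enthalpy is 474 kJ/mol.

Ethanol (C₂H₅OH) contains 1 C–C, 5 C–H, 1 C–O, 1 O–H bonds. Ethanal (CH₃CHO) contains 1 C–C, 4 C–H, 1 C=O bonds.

ΔH ≈ −408 kJ

Bonds broken (reactants):
  C–C: 2 × 355 = 710
  C–H: 10 × 428 = 4280
  C–O: 2 × 353 = 706
  O–H: 2 × 474 = 948
  O=O: 1 × 516 = 516
  Σ(broken) = 7160 kJ
Bonds formed (products):
  C–C: 2 × 355 = 710
  C–H: 8 × 428 = 3424
  C=O: 2 × 769 = 1538
  O–H: 4 × 474 = 1896
  Σ(formed) = 7568 kJ
ΔH = Σ(broken) − Σ(formed) = 7160 − 7568 = −408 kJ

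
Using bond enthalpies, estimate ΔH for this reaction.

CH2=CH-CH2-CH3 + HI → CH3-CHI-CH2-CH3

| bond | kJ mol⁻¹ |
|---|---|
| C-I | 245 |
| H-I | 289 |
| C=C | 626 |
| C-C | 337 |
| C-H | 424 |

Bonds broken (reactants):
  C-C: 2 × 337 = 674
  C-H: 8 × 424 = 3392
  C=C: 1 × 626 = 626
  H-I: 1 × 289 = 289
  Σ(broken) = 4981 kJ
Bonds formed (products):
  C-C: 3 × 337 = 1011
  C-H: 9 × 424 = 3816
  C-I: 1 × 245 = 245
  Σ(formed) = 5072 kJ
ΔH = Σ(broken) − Σ(formed) = 4981 − 5072 = −91 kJ

ΔH ≈ −91 kJ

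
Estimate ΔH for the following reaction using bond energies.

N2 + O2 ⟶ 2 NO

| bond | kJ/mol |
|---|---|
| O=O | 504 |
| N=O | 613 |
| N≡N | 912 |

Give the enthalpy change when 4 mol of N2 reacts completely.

Bonds broken (reactants):
  N≡N: 1 × 912 = 912
  O=O: 1 × 504 = 504
  Σ(broken) = 1416 kJ
Bonds formed (products):
  N=O: 2 × 613 = 1226
  Σ(formed) = 1226 kJ
ΔH = Σ(broken) − Σ(formed) = 1416 − 1226 = +190 kJ
For 4× the reaction as written: 4 × (+190) = +760 kJ

ΔH = +760 kJ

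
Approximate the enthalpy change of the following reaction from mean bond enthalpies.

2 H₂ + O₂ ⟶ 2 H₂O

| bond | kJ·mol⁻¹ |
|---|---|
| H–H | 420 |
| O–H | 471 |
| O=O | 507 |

Bonds broken (reactants):
  H–H: 2 × 420 = 840
  O=O: 1 × 507 = 507
  Σ(broken) = 1347 kJ
Bonds formed (products):
  O–H: 4 × 471 = 1884
  Σ(formed) = 1884 kJ
ΔH = Σ(broken) − Σ(formed) = 1347 − 1884 = −537 kJ

ΔH ≈ −537 kJ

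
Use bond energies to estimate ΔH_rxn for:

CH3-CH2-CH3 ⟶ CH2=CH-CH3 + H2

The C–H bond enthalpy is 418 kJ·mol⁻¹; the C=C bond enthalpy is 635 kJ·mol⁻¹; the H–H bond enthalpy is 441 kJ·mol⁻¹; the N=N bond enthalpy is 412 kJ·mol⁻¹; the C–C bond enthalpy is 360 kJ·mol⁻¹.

Bonds broken (reactants):
  C–C: 2 × 360 = 720
  C–H: 8 × 418 = 3344
  Σ(broken) = 4064 kJ
Bonds formed (products):
  C–C: 1 × 360 = 360
  C–H: 6 × 418 = 2508
  C=C: 1 × 635 = 635
  H–H: 1 × 441 = 441
  Σ(formed) = 3944 kJ
ΔH = Σ(broken) − Σ(formed) = 4064 − 3944 = +120 kJ

ΔH ≈ +120 kJ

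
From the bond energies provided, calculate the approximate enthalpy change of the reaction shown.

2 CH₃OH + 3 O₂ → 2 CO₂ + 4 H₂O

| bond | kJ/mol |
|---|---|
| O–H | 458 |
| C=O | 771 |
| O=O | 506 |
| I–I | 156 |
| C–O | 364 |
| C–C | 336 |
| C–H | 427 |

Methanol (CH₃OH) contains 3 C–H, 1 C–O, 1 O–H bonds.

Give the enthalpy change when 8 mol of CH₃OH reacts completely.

ΔH = −4096 kJ

Bonds broken (reactants):
  C–H: 6 × 427 = 2562
  C–O: 2 × 364 = 728
  O–H: 2 × 458 = 916
  O=O: 3 × 506 = 1518
  Σ(broken) = 5724 kJ
Bonds formed (products):
  C=O: 4 × 771 = 3084
  O–H: 8 × 458 = 3664
  Σ(formed) = 6748 kJ
ΔH = Σ(broken) − Σ(formed) = 5724 − 6748 = −1024 kJ
For 4× the reaction as written: 4 × (−1024) = −4096 kJ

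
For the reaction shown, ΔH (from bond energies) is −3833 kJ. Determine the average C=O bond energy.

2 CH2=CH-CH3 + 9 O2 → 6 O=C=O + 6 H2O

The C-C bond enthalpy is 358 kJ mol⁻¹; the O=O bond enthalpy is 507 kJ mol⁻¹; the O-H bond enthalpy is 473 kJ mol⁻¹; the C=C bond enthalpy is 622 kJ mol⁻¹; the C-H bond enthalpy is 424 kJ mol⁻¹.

Let D be the C=O bond energy.
Σ(broken) = 2×358 + 12×424 + 2×622 + 9×507 = 11611
Σ(formed) = 12×D + 12×473 = 5676 + 12D
ΔH = Σ(broken) − Σ(formed) = (11611) − (5676 + 12D) = +5935 − 12D
Setting this equal to −3833 kJ gives 12D = 9768, so D = 814 kJ/mol.

D(C=O) ≈ 814 kJ/mol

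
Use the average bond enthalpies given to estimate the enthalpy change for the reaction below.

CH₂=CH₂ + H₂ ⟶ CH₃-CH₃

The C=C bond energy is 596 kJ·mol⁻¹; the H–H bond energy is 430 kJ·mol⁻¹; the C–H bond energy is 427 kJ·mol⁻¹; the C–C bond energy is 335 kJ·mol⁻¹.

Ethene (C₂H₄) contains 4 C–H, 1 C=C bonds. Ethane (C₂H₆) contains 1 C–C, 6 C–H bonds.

Bonds broken (reactants):
  C–H: 4 × 427 = 1708
  C=C: 1 × 596 = 596
  H–H: 1 × 430 = 430
  Σ(broken) = 2734 kJ
Bonds formed (products):
  C–C: 1 × 335 = 335
  C–H: 6 × 427 = 2562
  Σ(formed) = 2897 kJ
ΔH = Σ(broken) − Σ(formed) = 2734 − 2897 = −163 kJ

ΔH ≈ −163 kJ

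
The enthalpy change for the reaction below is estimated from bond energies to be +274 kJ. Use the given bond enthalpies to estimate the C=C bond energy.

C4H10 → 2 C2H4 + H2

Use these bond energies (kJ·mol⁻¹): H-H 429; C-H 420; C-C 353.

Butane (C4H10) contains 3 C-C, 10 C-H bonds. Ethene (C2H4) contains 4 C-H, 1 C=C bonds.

Let D be the C=C bond energy.
Σ(broken) = 3×353 + 10×420 = 5259
Σ(formed) = 8×420 + 2×D + 1×429 = 3789 + 2D
ΔH = Σ(broken) − Σ(formed) = (5259) − (3789 + 2D) = +1470 − 2D
Setting this equal to +274 kJ gives 2D = 1196, so D = 598 kJ/mol.

D(C=C) ≈ 598 kJ/mol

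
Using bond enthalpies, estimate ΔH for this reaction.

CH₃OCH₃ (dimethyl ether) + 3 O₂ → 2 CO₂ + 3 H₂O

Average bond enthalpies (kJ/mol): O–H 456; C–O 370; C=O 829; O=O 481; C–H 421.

ΔH ≈ −1343 kJ

Bonds broken (reactants):
  C–H: 6 × 421 = 2526
  C–O: 2 × 370 = 740
  O=O: 3 × 481 = 1443
  Σ(broken) = 4709 kJ
Bonds formed (products):
  C=O: 4 × 829 = 3316
  O–H: 6 × 456 = 2736
  Σ(formed) = 6052 kJ
ΔH = Σ(broken) − Σ(formed) = 4709 − 6052 = −1343 kJ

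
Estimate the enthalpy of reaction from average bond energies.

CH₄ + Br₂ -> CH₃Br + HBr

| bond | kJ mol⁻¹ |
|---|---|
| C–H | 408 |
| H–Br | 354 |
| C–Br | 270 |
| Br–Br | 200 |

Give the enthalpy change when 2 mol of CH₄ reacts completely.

Bonds broken (reactants):
  Br–Br: 1 × 200 = 200
  C–H: 4 × 408 = 1632
  Σ(broken) = 1832 kJ
Bonds formed (products):
  C–Br: 1 × 270 = 270
  C–H: 3 × 408 = 1224
  H–Br: 1 × 354 = 354
  Σ(formed) = 1848 kJ
ΔH = Σ(broken) − Σ(formed) = 1832 − 1848 = −16 kJ
For 2× the reaction as written: 2 × (−16) = −32 kJ

ΔH = −32 kJ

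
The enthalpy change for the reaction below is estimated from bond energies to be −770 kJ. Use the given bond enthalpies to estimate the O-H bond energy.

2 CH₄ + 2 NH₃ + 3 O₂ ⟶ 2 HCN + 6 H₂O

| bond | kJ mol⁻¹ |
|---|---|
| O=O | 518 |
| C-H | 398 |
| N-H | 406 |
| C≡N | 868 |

Let D be the O-H bond energy.
Σ(broken) = 8×398 + 6×406 + 3×518 = 7174
Σ(formed) = 2×868 + 2×398 + 12×D = 2532 + 12D
ΔH = Σ(broken) − Σ(formed) = (7174) − (2532 + 12D) = +4642 − 12D
Setting this equal to −770 kJ gives 12D = 5412, so D = 451 kJ/mol.

D(O-H) ≈ 451 kJ/mol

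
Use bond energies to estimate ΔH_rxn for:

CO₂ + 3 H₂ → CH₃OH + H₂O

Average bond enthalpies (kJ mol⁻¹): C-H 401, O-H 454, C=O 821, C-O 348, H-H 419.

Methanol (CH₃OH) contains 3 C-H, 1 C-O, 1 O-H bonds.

ΔH ≈ −14 kJ

Bonds broken (reactants):
  C=O: 2 × 821 = 1642
  H-H: 3 × 419 = 1257
  Σ(broken) = 2899 kJ
Bonds formed (products):
  C-H: 3 × 401 = 1203
  C-O: 1 × 348 = 348
  O-H: 3 × 454 = 1362
  Σ(formed) = 2913 kJ
ΔH = Σ(broken) − Σ(formed) = 2899 − 2913 = −14 kJ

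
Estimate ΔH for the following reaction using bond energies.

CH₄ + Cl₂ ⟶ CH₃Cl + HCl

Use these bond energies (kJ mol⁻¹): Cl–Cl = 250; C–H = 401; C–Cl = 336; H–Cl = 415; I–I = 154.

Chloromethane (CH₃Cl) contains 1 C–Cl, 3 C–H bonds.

Bonds broken (reactants):
  C–H: 4 × 401 = 1604
  Cl–Cl: 1 × 250 = 250
  Σ(broken) = 1854 kJ
Bonds formed (products):
  C–Cl: 1 × 336 = 336
  C–H: 3 × 401 = 1203
  H–Cl: 1 × 415 = 415
  Σ(formed) = 1954 kJ
ΔH = Σ(broken) − Σ(formed) = 1854 − 1954 = −100 kJ

ΔH ≈ −100 kJ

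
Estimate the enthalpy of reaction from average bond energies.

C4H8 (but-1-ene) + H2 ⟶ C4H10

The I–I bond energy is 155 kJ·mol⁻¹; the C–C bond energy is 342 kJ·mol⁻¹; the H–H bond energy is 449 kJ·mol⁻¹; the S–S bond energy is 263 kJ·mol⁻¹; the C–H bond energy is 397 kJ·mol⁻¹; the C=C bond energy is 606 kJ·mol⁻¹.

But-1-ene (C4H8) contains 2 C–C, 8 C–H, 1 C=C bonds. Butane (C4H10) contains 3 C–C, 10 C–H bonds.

ΔH ≈ −81 kJ

Bonds broken (reactants):
  C–C: 2 × 342 = 684
  C–H: 8 × 397 = 3176
  C=C: 1 × 606 = 606
  H–H: 1 × 449 = 449
  Σ(broken) = 4915 kJ
Bonds formed (products):
  C–C: 3 × 342 = 1026
  C–H: 10 × 397 = 3970
  Σ(formed) = 4996 kJ
ΔH = Σ(broken) − Σ(formed) = 4915 − 4996 = −81 kJ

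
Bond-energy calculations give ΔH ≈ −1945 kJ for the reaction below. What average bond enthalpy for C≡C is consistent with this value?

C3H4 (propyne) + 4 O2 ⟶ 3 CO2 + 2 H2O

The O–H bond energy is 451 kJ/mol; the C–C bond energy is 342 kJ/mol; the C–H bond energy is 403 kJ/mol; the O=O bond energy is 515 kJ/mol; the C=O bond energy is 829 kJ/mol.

D(C≡C) ≈ 819 kJ/mol

Let D be the C≡C bond energy.
Σ(broken) = 1×D + 1×342 + 4×403 + 4×515 = 4014 + D
Σ(formed) = 6×829 + 4×451 = 6778
ΔH = Σ(broken) − Σ(formed) = (4014 + D) − (6778) = −2764 + D
Setting this equal to −1945 kJ gives D = 819 kJ/mol.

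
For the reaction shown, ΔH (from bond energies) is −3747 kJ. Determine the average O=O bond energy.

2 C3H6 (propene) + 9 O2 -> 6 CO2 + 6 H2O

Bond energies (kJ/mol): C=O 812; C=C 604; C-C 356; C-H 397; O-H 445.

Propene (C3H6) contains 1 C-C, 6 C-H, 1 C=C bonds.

D(O=O) ≈ 517 kJ/mol

Let D be the O=O bond energy.
Σ(broken) = 2×356 + 12×397 + 2×604 + 9×D = 6684 + 9D
Σ(formed) = 12×812 + 12×445 = 15084
ΔH = Σ(broken) − Σ(formed) = (6684 + 9D) − (15084) = −8400 + 9D
Setting this equal to −3747 kJ gives 9D = 4653, so D = 517 kJ/mol.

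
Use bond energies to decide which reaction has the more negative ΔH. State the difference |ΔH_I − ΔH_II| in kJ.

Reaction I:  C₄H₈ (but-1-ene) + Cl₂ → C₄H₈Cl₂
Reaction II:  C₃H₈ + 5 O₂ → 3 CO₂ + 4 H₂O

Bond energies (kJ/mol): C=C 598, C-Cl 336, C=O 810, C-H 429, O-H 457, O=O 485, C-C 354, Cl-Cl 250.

Reaction I:
  Bonds broken (reactants):
    C-C: 2 × 354 = 708
    C-H: 8 × 429 = 3432
    C=C: 1 × 598 = 598
    Cl-Cl: 1 × 250 = 250
    Σ(broken) = 4988 kJ
  Bonds formed (products):
    C-C: 3 × 354 = 1062
    C-Cl: 2 × 336 = 672
    C-H: 8 × 429 = 3432
    Σ(formed) = 5166 kJ
  ΔH_I = 4988 − 5166 = −178 kJ
Reaction II:
  Bonds broken (reactants):
    C-C: 2 × 354 = 708
    C-H: 8 × 429 = 3432
    O=O: 5 × 485 = 2425
    Σ(broken) = 6565 kJ
  Bonds formed (products):
    C=O: 6 × 810 = 4860
    O-H: 8 × 457 = 3656
    Σ(formed) = 8516 kJ
  ΔH_II = 6565 − 8516 = −1951 kJ
ΔH_I − ΔH_II = +1773 kJ, so reaction II has the more negative ΔH; |ΔH_I − ΔH_II| = 1773 kJ.

Reaction II, by 1773 kJ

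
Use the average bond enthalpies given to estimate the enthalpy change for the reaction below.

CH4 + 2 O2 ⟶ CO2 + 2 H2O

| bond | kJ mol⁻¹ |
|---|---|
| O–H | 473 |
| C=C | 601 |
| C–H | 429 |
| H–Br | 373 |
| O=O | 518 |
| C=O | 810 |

ΔH ≈ −760 kJ

Bonds broken (reactants):
  C–H: 4 × 429 = 1716
  O=O: 2 × 518 = 1036
  Σ(broken) = 2752 kJ
Bonds formed (products):
  C=O: 2 × 810 = 1620
  O–H: 4 × 473 = 1892
  Σ(formed) = 3512 kJ
ΔH = Σ(broken) − Σ(formed) = 2752 − 3512 = −760 kJ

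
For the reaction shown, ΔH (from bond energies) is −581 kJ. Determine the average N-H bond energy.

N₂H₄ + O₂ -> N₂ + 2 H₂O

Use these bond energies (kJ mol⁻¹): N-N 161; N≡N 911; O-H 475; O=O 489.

Let D be the N-H bond energy.
Σ(broken) = 4×D + 1×161 + 1×489 = 650 + 4D
Σ(formed) = 1×911 + 4×475 = 2811
ΔH = Σ(broken) − Σ(formed) = (650 + 4D) − (2811) = −2161 + 4D
Setting this equal to −581 kJ gives 4D = 1580, so D = 395 kJ/mol.

D(N-H) ≈ 395 kJ/mol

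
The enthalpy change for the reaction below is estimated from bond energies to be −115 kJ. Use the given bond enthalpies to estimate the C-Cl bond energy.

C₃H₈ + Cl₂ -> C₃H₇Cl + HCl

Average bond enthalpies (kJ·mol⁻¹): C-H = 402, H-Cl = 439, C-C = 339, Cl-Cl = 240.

Let D be the C-Cl bond energy.
Σ(broken) = 2×339 + 8×402 + 1×240 = 4134
Σ(formed) = 2×339 + 1×D + 7×402 + 1×439 = 3931 + D
ΔH = Σ(broken) − Σ(formed) = (4134) − (3931 + D) = +203 − D
Setting this equal to −115 kJ gives D = 318 kJ/mol.

D(C-Cl) ≈ 318 kJ/mol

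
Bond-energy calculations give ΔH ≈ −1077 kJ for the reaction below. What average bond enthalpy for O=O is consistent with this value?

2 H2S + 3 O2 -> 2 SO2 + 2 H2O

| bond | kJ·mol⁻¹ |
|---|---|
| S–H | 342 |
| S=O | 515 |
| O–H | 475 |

Let D be the O=O bond energy.
Σ(broken) = 3×D + 4×342 = 1368 + 3D
Σ(formed) = 4×475 + 4×515 = 3960
ΔH = Σ(broken) − Σ(formed) = (1368 + 3D) − (3960) = −2592 + 3D
Setting this equal to −1077 kJ gives 3D = 1515, so D = 505 kJ/mol.

D(O=O) ≈ 505 kJ/mol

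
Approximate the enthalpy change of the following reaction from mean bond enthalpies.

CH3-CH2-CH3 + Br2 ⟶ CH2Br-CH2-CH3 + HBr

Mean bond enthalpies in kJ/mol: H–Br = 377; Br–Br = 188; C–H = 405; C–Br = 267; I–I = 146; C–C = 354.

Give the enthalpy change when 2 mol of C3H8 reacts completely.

ΔH = −102 kJ

Bonds broken (reactants):
  Br–Br: 1 × 188 = 188
  C–C: 2 × 354 = 708
  C–H: 8 × 405 = 3240
  Σ(broken) = 4136 kJ
Bonds formed (products):
  C–Br: 1 × 267 = 267
  C–C: 2 × 354 = 708
  C–H: 7 × 405 = 2835
  H–Br: 1 × 377 = 377
  Σ(formed) = 4187 kJ
ΔH = Σ(broken) − Σ(formed) = 4136 − 4187 = −51 kJ
For 2× the reaction as written: 2 × (−51) = −102 kJ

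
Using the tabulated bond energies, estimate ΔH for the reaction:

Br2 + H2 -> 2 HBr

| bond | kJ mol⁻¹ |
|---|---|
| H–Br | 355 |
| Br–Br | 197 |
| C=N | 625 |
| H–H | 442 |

Bonds broken (reactants):
  Br–Br: 1 × 197 = 197
  H–H: 1 × 442 = 442
  Σ(broken) = 639 kJ
Bonds formed (products):
  H–Br: 2 × 355 = 710
  Σ(formed) = 710 kJ
ΔH = Σ(broken) − Σ(formed) = 639 − 710 = −71 kJ

ΔH ≈ −71 kJ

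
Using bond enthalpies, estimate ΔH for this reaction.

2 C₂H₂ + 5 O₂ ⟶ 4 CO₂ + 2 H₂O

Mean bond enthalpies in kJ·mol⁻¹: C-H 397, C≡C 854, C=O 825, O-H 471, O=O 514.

ΔH ≈ −2618 kJ

Bonds broken (reactants):
  C≡C: 2 × 854 = 1708
  C-H: 4 × 397 = 1588
  O=O: 5 × 514 = 2570
  Σ(broken) = 5866 kJ
Bonds formed (products):
  C=O: 8 × 825 = 6600
  O-H: 4 × 471 = 1884
  Σ(formed) = 8484 kJ
ΔH = Σ(broken) − Σ(formed) = 5866 − 8484 = −2618 kJ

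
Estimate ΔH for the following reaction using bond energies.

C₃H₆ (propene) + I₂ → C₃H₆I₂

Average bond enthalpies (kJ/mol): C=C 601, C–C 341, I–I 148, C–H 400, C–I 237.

ΔH ≈ −66 kJ

Bonds broken (reactants):
  C–C: 1 × 341 = 341
  C–H: 6 × 400 = 2400
  C=C: 1 × 601 = 601
  I–I: 1 × 148 = 148
  Σ(broken) = 3490 kJ
Bonds formed (products):
  C–C: 2 × 341 = 682
  C–H: 6 × 400 = 2400
  C–I: 2 × 237 = 474
  Σ(formed) = 3556 kJ
ΔH = Σ(broken) − Σ(formed) = 3490 − 3556 = −66 kJ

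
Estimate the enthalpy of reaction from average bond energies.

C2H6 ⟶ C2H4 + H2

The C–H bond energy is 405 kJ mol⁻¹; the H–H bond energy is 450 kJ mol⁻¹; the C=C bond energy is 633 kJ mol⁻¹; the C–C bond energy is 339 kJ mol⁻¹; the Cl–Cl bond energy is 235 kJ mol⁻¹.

ΔH ≈ +66 kJ

Bonds broken (reactants):
  C–C: 1 × 339 = 339
  C–H: 6 × 405 = 2430
  Σ(broken) = 2769 kJ
Bonds formed (products):
  C–H: 4 × 405 = 1620
  C=C: 1 × 633 = 633
  H–H: 1 × 450 = 450
  Σ(formed) = 2703 kJ
ΔH = Σ(broken) − Σ(formed) = 2769 − 2703 = +66 kJ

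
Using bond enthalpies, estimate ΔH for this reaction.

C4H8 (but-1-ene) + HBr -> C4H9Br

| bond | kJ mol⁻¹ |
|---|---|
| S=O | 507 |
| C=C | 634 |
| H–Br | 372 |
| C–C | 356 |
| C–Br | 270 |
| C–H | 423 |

ΔH ≈ −43 kJ

Bonds broken (reactants):
  C–C: 2 × 356 = 712
  C–H: 8 × 423 = 3384
  C=C: 1 × 634 = 634
  H–Br: 1 × 372 = 372
  Σ(broken) = 5102 kJ
Bonds formed (products):
  C–Br: 1 × 270 = 270
  C–C: 3 × 356 = 1068
  C–H: 9 × 423 = 3807
  Σ(formed) = 5145 kJ
ΔH = Σ(broken) − Σ(formed) = 5102 − 5145 = −43 kJ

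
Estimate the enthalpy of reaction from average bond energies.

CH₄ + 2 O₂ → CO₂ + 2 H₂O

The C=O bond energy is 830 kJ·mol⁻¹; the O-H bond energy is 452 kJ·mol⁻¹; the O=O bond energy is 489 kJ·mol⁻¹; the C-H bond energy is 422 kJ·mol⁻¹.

ΔH ≈ −802 kJ

Bonds broken (reactants):
  C-H: 4 × 422 = 1688
  O=O: 2 × 489 = 978
  Σ(broken) = 2666 kJ
Bonds formed (products):
  C=O: 2 × 830 = 1660
  O-H: 4 × 452 = 1808
  Σ(formed) = 3468 kJ
ΔH = Σ(broken) − Σ(formed) = 2666 − 3468 = −802 kJ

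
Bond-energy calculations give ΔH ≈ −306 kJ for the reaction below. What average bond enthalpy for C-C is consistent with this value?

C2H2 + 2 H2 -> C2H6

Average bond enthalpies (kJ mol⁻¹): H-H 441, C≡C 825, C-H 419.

Let D be the C-C bond energy.
Σ(broken) = 1×825 + 2×419 + 2×441 = 2545
Σ(formed) = 1×D + 6×419 = 2514 + D
ΔH = Σ(broken) − Σ(formed) = (2545) − (2514 + D) = +31 − D
Setting this equal to −306 kJ gives D = 337 kJ/mol.

D(C-C) ≈ 337 kJ/mol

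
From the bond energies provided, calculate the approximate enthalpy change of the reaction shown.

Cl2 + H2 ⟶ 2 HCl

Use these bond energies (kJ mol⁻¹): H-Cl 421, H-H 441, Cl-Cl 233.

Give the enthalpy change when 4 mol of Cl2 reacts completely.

ΔH = −672 kJ

Bonds broken (reactants):
  Cl-Cl: 1 × 233 = 233
  H-H: 1 × 441 = 441
  Σ(broken) = 674 kJ
Bonds formed (products):
  H-Cl: 2 × 421 = 842
  Σ(formed) = 842 kJ
ΔH = Σ(broken) − Σ(formed) = 674 − 842 = −168 kJ
For 4× the reaction as written: 4 × (−168) = −672 kJ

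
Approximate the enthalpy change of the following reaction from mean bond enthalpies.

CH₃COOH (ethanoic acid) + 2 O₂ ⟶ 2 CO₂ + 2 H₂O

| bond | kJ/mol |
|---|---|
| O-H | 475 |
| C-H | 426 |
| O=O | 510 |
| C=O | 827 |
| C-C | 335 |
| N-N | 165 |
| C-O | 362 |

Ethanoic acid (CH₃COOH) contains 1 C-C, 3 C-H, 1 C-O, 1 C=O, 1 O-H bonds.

Bonds broken (reactants):
  C-C: 1 × 335 = 335
  C-H: 3 × 426 = 1278
  C-O: 1 × 362 = 362
  C=O: 1 × 827 = 827
  O-H: 1 × 475 = 475
  O=O: 2 × 510 = 1020
  Σ(broken) = 4297 kJ
Bonds formed (products):
  C=O: 4 × 827 = 3308
  O-H: 4 × 475 = 1900
  Σ(formed) = 5208 kJ
ΔH = Σ(broken) − Σ(formed) = 4297 − 5208 = −911 kJ

ΔH ≈ −911 kJ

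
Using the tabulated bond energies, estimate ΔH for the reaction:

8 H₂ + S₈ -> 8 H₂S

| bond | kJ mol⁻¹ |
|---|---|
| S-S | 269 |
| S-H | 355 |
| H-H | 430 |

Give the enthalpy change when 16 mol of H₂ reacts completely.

Bonds broken (reactants):
  H-H: 8 × 430 = 3440
  S-S: 8 × 269 = 2152
  Σ(broken) = 5592 kJ
Bonds formed (products):
  S-H: 16 × 355 = 5680
  Σ(formed) = 5680 kJ
ΔH = Σ(broken) − Σ(formed) = 5592 − 5680 = −88 kJ
For 2× the reaction as written: 2 × (−88) = −176 kJ

ΔH = −176 kJ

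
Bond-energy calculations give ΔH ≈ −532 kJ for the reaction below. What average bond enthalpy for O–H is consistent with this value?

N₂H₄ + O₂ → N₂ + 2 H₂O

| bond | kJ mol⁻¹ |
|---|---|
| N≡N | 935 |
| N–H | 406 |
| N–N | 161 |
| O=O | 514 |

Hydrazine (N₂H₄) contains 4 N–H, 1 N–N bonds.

D(O–H) ≈ 474 kJ/mol

Let D be the O–H bond energy.
Σ(broken) = 4×406 + 1×161 + 1×514 = 2299
Σ(formed) = 1×935 + 4×D = 935 + 4D
ΔH = Σ(broken) − Σ(formed) = (2299) − (935 + 4D) = +1364 − 4D
Setting this equal to −532 kJ gives 4D = 1896, so D = 474 kJ/mol.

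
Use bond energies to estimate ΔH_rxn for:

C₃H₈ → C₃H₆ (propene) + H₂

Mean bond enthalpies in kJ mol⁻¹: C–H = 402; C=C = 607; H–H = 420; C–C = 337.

Bonds broken (reactants):
  C–C: 2 × 337 = 674
  C–H: 8 × 402 = 3216
  Σ(broken) = 3890 kJ
Bonds formed (products):
  C–C: 1 × 337 = 337
  C–H: 6 × 402 = 2412
  C=C: 1 × 607 = 607
  H–H: 1 × 420 = 420
  Σ(formed) = 3776 kJ
ΔH = Σ(broken) − Σ(formed) = 3890 − 3776 = +114 kJ

ΔH ≈ +114 kJ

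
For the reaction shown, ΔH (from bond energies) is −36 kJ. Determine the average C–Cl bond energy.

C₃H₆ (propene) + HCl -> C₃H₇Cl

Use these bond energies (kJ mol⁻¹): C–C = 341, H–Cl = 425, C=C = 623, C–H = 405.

D(C–Cl) ≈ 338 kJ/mol

Let D be the C–Cl bond energy.
Σ(broken) = 1×341 + 6×405 + 1×623 + 1×425 = 3819
Σ(formed) = 2×341 + 1×D + 7×405 = 3517 + D
ΔH = Σ(broken) − Σ(formed) = (3819) − (3517 + D) = +302 − D
Setting this equal to −36 kJ gives D = 338 kJ/mol.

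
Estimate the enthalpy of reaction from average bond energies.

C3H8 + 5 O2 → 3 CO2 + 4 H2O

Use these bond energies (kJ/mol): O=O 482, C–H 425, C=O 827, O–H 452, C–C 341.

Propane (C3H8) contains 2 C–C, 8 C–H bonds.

ΔH ≈ −2086 kJ

Bonds broken (reactants):
  C–C: 2 × 341 = 682
  C–H: 8 × 425 = 3400
  O=O: 5 × 482 = 2410
  Σ(broken) = 6492 kJ
Bonds formed (products):
  C=O: 6 × 827 = 4962
  O–H: 8 × 452 = 3616
  Σ(formed) = 8578 kJ
ΔH = Σ(broken) − Σ(formed) = 6492 − 8578 = −2086 kJ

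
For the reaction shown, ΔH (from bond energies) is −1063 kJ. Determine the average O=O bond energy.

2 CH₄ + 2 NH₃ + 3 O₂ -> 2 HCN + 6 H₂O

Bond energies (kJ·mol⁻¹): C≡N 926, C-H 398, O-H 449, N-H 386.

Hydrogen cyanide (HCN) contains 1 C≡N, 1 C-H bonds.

D(O=O) ≈ 491 kJ/mol

Let D be the O=O bond energy.
Σ(broken) = 8×398 + 6×386 + 3×D = 5500 + 3D
Σ(formed) = 2×926 + 2×398 + 12×449 = 8036
ΔH = Σ(broken) − Σ(formed) = (5500 + 3D) − (8036) = −2536 + 3D
Setting this equal to −1063 kJ gives 3D = 1473, so D = 491 kJ/mol.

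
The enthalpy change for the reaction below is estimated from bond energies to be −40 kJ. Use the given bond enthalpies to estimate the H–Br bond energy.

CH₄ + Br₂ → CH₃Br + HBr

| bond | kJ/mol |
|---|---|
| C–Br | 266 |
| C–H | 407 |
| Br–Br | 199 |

D(H–Br) ≈ 380 kJ/mol

Let D be the H–Br bond energy.
Σ(broken) = 1×199 + 4×407 = 1827
Σ(formed) = 1×266 + 3×407 + 1×D = 1487 + D
ΔH = Σ(broken) − Σ(formed) = (1827) − (1487 + D) = +340 − D
Setting this equal to −40 kJ gives D = 380 kJ/mol.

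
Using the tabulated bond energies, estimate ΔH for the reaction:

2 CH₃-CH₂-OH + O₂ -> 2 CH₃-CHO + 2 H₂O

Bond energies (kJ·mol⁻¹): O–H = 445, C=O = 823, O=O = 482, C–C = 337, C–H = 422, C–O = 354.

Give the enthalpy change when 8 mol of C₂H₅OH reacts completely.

Bonds broken (reactants):
  C–C: 2 × 337 = 674
  C–H: 10 × 422 = 4220
  C–O: 2 × 354 = 708
  O–H: 2 × 445 = 890
  O=O: 1 × 482 = 482
  Σ(broken) = 6974 kJ
Bonds formed (products):
  C–C: 2 × 337 = 674
  C–H: 8 × 422 = 3376
  C=O: 2 × 823 = 1646
  O–H: 4 × 445 = 1780
  Σ(formed) = 7476 kJ
ΔH = Σ(broken) − Σ(formed) = 6974 − 7476 = −502 kJ
For 4× the reaction as written: 4 × (−502) = −2008 kJ

ΔH = −2008 kJ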